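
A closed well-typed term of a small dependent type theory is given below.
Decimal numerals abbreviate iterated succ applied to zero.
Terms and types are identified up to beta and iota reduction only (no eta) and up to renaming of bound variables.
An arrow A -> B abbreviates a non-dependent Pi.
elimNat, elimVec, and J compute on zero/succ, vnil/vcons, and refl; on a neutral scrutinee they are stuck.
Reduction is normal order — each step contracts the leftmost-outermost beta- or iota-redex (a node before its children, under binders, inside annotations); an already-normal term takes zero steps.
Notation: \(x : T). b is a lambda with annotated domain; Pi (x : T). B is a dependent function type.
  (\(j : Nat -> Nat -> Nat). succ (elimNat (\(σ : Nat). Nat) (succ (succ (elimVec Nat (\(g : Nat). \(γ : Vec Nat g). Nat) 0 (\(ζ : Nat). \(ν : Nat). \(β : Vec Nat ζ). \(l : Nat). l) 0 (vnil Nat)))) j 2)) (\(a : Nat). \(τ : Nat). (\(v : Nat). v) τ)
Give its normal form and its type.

normal form:
  3
type:
  Nat
observation: the leftmost-outermost redex is a beta-redex, and normalization takes 11 steps.


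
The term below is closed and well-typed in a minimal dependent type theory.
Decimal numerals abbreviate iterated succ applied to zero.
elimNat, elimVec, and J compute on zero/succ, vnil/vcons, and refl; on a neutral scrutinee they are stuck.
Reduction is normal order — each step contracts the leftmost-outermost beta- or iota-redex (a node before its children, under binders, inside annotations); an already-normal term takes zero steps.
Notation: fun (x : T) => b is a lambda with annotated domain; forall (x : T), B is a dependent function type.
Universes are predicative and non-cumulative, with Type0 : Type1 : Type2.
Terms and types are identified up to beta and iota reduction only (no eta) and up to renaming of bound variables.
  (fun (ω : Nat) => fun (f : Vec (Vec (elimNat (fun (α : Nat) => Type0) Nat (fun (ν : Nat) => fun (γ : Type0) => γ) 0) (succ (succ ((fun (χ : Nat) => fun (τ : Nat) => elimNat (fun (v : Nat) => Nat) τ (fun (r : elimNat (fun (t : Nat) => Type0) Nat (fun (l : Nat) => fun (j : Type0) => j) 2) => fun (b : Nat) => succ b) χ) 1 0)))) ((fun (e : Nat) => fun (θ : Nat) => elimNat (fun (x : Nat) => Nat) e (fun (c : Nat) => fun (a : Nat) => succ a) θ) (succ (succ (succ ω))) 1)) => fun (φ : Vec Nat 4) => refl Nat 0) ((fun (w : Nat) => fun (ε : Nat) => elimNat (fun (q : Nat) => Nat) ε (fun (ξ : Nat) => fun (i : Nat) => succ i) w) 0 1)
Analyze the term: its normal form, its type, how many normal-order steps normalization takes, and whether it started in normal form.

resulting normal form:
  fun (ω : Vec (Vec Nat 3) 5) => fun (f : Vec Nat 4) => refl Nat 0
inferred type:
  forall (ω : Vec (Vec Nat 3) 5), forall (f : Vec Nat 4), Eq Nat 0 0
steps to reach normal form (normal order): 17
started in normal form: no
first redex: a beta-redex


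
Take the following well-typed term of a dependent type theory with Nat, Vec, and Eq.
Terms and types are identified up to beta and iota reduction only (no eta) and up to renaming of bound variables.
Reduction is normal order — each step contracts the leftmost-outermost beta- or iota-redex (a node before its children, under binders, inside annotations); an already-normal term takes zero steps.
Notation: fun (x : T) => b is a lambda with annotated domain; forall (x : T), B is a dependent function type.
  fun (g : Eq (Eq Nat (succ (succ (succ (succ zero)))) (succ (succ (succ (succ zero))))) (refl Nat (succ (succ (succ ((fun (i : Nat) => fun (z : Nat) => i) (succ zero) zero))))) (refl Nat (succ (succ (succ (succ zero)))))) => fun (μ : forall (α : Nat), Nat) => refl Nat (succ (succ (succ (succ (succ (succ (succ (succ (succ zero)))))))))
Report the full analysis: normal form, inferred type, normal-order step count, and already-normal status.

resulting normal form:
  fun (g : Eq (Eq Nat (succ (succ (succ (succ zero)))) (succ (succ (succ (succ zero))))) (refl Nat (succ (succ (succ (succ zero))))) (refl Nat (succ (succ (succ (succ zero)))))) => fun (i : forall (z : Nat), Nat) => refl Nat (succ (succ (succ (succ (succ (succ (succ (succ (succ zero)))))))))
inferred type:
  forall (g : Eq (Eq Nat (succ (succ (succ (succ zero)))) (succ (succ (succ (succ zero))))) (refl Nat (succ (succ (succ (succ zero))))) (refl Nat (succ (succ (succ (succ zero)))))), forall (i : forall (z : Nat), Nat), Eq Nat (succ (succ (succ (succ (succ (succ (succ (succ (succ zero))))))))) (succ (succ (succ (succ (succ (succ (succ (succ (succ zero)))))))))
reduction steps (normal order): 2
already normal: no
first redex: a beta-redex


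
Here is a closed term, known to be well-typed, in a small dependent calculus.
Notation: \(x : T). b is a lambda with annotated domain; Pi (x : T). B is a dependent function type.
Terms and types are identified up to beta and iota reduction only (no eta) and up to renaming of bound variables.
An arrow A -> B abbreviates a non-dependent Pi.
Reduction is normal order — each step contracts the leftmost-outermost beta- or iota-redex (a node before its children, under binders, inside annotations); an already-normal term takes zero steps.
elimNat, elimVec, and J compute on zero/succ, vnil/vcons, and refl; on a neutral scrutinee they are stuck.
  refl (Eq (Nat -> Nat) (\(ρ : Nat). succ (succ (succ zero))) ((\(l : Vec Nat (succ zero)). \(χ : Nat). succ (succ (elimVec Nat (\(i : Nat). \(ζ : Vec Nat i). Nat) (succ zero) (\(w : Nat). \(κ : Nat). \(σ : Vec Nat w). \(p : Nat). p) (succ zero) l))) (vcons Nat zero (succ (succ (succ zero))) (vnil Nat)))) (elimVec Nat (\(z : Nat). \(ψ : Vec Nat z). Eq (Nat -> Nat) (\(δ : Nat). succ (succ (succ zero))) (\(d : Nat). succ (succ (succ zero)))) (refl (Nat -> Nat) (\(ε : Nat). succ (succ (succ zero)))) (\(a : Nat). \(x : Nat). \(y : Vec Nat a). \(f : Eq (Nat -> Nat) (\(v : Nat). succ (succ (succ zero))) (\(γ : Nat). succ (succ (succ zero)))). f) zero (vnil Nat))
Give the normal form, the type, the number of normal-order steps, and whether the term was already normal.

resulting normal form:
  refl (Eq (Nat -> Nat) (\(ρ : Nat). succ (succ (succ zero))) (\(l : Nat). succ (succ (succ zero)))) (refl (Nat -> Nat) (\(χ : Nat). succ (succ (succ zero))))
type:
  Eq (Eq (Nat -> Nat) (\(ρ : Nat). succ (succ (succ zero))) (\(l : Nat). succ (succ (succ zero)))) (refl (Nat -> Nat) (\(χ : Nat). succ (succ (succ zero)))) (refl (Nat -> Nat) (\(i : Nat). succ (succ (succ zero))))
reduction steps (normal order): 8
already normal: no
first redex: a beta-redex


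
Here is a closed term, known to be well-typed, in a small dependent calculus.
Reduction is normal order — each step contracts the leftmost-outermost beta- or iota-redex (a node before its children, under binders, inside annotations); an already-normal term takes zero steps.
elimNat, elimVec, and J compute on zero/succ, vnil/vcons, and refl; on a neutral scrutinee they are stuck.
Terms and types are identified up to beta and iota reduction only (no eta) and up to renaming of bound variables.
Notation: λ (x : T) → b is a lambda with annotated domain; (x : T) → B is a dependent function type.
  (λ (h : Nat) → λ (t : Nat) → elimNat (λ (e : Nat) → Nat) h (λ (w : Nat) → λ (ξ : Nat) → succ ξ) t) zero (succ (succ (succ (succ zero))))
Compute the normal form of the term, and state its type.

reduced normal form:
  succ (succ (succ (succ zero)))
type:
  Nat
observation: the first redex contracted is a beta-redex; the normal form is reached in 15 normal-order steps.


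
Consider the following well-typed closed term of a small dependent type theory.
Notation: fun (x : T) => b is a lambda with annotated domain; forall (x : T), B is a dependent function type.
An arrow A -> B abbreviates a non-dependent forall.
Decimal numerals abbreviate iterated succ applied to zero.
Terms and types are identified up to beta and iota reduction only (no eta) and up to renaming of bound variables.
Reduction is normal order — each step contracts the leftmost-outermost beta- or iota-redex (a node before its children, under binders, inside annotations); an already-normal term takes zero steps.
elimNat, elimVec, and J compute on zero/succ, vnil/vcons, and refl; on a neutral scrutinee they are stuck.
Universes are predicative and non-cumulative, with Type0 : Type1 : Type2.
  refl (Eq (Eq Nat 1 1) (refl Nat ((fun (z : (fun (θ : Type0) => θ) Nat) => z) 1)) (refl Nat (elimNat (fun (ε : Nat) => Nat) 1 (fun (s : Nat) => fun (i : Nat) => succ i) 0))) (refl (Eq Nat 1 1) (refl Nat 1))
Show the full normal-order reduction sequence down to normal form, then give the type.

normal-order reduction sequence:
  refl (Eq (Eq Nat 1 1) (refl Nat ((fun (z : (fun (θ : Type0) => θ) Nat) => z) 1)) (refl Nat (elimNat (fun (ε : Nat) => Nat) 1 (fun (s : Nat) => fun (i : Nat) => succ i) 0))) (refl (Eq Nat 1 1) (refl Nat 1))
  ~> refl (Eq (Eq Nat 1 1) (refl Nat 1) (refl Nat (elimNat (fun (z : Nat) => Nat) 1 (fun (θ : Nat) => fun (ε : Nat) => succ ε) 0))) (refl (Eq Nat 1 1) (refl Nat 1))
  ~> refl (Eq (Eq Nat 1 1) (refl Nat 1) (refl Nat 1)) (refl (Eq Nat 1 1) (refl Nat 1))
inferred type:
  Eq (Eq (Eq Nat 1 1) (refl Nat 1) (refl Nat 1)) (refl (Eq Nat 1 1) (refl Nat 1)) (refl (Eq Nat 1 1) (refl Nat 1))


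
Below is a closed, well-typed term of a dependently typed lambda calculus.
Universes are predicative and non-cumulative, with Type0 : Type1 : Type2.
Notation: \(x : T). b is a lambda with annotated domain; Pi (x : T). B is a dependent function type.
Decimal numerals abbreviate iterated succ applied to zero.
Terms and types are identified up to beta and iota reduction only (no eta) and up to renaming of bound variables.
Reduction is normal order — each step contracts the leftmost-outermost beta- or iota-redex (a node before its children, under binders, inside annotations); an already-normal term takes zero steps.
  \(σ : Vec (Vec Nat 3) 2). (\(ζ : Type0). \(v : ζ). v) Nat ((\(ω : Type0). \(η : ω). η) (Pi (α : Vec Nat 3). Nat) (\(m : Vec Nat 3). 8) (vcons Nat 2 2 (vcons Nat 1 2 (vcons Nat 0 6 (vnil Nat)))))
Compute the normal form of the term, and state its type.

normal form:
  \(σ : Vec (Vec Nat 3) 2). 8
type:
  Pi (σ : Vec (Vec Nat 3) 2). Nat
observation: normalization takes exactly 5 steps under the normal-order strategy.


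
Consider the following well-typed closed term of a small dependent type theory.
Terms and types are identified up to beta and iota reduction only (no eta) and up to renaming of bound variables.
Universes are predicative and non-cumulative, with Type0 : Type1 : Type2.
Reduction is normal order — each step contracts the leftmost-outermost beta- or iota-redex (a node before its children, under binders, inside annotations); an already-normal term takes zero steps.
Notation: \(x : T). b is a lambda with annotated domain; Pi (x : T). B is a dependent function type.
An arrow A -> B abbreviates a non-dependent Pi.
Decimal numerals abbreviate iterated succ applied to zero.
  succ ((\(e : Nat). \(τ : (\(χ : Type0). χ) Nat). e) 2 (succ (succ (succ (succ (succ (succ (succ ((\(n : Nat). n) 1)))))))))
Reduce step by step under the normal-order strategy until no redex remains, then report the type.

normal-order reduction:
  succ ((\(e : Nat). \(τ : (\(χ : Type0). χ) Nat). e) 2 (succ (succ (succ (succ (succ (succ (succ ((\(n : Nat). n) 1)))))))))
  ~> succ ((\(e : (\(τ : Type0). τ) Nat). 2) (succ (succ (succ (succ (succ (succ (succ ((\(χ : Nat). χ) 1)))))))))
  ~> 3
the term's type:
  Nat


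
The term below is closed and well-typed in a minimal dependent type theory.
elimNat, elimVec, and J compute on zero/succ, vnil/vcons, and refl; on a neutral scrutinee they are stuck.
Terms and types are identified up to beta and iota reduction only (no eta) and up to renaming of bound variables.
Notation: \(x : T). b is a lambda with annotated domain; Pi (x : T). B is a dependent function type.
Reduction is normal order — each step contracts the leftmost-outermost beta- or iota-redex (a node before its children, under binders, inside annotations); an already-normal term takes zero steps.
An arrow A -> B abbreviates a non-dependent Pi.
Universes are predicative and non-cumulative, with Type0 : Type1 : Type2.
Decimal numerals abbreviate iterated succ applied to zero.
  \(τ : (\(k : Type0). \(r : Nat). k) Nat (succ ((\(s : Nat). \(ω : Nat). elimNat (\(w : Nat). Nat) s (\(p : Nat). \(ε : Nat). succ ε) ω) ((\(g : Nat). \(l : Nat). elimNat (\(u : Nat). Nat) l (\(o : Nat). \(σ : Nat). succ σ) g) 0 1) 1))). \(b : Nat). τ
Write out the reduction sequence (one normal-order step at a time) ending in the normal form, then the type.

reduction (normal order):
  \(τ : (\(k : Type0). \(r : Nat). k) Nat (succ ((\(s : Nat). \(ω : Nat). elimNat (\(w : Nat). Nat) s (\(p : Nat). \(ε : Nat). succ ε) ω) ((\(g : Nat). \(l : Nat). elimNat (\(u : Nat). Nat) l (\(o : Nat). \(σ : Nat). succ σ) g) 0 1) 1))). \(b : Nat). τ
  ~> \(τ : (\(k : Nat). Nat) (succ ((\(r : Nat). \(s : Nat). elimNat (\(ω : Nat). Nat) r (\(w : Nat). \(p : Nat). succ p) s) ((\(ε : Nat). \(g : Nat). elimNat (\(l : Nat). Nat) g (\(u : Nat). \(o : Nat). succ o) ε) 0 1) 1))). \(σ : Nat). τ
  ~> \(τ : Nat). \(k : Nat). τ
the term's type:
  Nat -> Nat -> Nat


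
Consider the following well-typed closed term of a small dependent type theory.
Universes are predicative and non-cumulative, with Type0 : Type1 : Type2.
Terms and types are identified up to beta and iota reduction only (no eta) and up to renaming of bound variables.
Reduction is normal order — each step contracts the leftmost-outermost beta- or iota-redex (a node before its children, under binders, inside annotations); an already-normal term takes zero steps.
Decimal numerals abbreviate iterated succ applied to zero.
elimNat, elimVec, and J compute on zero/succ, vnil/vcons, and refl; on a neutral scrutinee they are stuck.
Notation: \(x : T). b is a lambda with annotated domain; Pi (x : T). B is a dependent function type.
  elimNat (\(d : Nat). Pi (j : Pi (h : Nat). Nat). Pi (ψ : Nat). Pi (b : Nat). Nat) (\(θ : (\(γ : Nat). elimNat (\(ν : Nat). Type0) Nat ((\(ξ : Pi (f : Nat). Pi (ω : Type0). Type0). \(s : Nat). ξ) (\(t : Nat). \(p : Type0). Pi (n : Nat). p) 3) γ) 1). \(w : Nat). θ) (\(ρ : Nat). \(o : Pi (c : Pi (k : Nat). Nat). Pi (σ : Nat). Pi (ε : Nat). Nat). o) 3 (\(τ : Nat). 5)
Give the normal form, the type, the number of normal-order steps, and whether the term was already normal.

normal form:
  \(d : Nat). \(j : Nat). 5
the term's type:
  Pi (d : Nat). Pi (j : Nat). Nat
steps to reach normal form (normal order): 11
term was already normal: no
first contracted redex: an elimNat iota-redex


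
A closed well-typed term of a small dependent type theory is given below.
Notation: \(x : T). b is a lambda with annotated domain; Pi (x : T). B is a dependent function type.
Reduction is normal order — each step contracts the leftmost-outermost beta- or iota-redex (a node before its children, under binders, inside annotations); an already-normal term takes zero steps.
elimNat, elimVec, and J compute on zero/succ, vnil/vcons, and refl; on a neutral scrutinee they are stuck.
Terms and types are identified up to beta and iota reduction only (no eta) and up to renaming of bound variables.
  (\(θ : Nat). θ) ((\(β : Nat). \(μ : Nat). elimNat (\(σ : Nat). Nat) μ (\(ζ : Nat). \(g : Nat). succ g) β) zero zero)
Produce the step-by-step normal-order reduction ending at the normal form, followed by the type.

normal-order reduction sequence:
  (\(θ : Nat). θ) ((\(β : Nat). \(μ : Nat). elimNat (\(σ : Nat). Nat) μ (\(ζ : Nat). \(g : Nat). succ g) β) zero zero)
  ~> (\(θ : Nat). \(β : Nat). elimNat (\(μ : Nat). Nat) β (\(σ : Nat). \(ζ : Nat). succ ζ) θ) zero zero
  ~> (\(θ : Nat). elimNat (\(β : Nat). Nat) θ (\(μ : Nat). \(σ : Nat). succ σ) zero) zero
  ~> elimNat (\(θ : Nat). Nat) zero (\(β : Nat). \(μ : Nat). succ μ) zero
  ~> zero
inferred type:
  Nat


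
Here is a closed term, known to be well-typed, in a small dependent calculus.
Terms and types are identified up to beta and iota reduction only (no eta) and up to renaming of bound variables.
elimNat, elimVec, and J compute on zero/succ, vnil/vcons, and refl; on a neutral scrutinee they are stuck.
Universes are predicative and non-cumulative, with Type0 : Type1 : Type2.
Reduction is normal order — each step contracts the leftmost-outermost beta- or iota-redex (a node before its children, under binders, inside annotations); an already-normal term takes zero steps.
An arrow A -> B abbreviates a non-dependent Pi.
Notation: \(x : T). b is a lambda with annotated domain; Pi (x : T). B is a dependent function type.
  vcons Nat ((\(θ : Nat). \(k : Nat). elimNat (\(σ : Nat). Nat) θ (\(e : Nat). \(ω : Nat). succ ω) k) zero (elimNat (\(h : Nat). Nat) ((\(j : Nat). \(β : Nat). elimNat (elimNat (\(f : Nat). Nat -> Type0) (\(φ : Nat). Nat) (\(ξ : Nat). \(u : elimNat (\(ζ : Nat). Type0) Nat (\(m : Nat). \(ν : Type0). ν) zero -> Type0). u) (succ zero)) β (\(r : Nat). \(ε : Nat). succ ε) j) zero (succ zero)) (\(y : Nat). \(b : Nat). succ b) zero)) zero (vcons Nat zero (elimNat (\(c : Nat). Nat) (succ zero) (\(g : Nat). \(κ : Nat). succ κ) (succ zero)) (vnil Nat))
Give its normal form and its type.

resulting normal form:
  vcons Nat (succ zero) zero (vcons Nat zero (succ (succ zero)) (vnil Nat))
inferred type:
  Vec Nat (succ (succ zero))


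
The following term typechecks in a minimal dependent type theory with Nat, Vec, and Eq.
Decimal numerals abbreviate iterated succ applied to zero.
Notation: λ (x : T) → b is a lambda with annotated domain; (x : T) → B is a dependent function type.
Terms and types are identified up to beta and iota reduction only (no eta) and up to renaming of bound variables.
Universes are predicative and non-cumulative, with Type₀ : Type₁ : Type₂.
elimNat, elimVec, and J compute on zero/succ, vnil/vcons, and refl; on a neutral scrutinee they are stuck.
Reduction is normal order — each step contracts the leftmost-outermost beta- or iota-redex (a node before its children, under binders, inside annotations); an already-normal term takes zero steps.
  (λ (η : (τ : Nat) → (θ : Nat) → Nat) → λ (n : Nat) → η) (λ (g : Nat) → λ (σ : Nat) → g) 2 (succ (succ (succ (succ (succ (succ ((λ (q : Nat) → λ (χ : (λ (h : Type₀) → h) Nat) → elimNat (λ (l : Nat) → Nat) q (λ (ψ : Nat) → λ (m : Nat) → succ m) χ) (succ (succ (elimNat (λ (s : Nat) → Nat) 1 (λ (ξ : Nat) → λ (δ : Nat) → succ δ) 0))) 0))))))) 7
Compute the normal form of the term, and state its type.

normal form:
  9
type:
  Nat
observation: 8 normal-order steps separate the term from its normal form.


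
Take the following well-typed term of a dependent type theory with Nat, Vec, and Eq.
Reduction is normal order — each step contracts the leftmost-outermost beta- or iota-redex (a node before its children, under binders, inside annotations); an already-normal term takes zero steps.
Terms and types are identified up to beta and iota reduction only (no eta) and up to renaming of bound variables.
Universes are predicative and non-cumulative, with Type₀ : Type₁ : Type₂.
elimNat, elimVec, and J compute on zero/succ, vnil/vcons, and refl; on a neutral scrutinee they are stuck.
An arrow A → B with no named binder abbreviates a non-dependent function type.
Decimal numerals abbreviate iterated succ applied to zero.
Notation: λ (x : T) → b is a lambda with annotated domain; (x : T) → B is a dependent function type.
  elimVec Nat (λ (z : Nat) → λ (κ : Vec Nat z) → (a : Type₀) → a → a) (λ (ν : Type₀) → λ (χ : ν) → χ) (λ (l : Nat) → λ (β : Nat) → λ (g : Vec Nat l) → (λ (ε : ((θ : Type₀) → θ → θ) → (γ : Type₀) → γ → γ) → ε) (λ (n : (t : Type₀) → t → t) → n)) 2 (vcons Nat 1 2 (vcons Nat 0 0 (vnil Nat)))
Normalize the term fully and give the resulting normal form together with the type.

resulting normal form:
  λ (z : Type₀) → λ (κ : z) → κ
the term's type:
  (z : Type₀) → z → z
observation: the term reaches its normal form after 13 normal-order steps.


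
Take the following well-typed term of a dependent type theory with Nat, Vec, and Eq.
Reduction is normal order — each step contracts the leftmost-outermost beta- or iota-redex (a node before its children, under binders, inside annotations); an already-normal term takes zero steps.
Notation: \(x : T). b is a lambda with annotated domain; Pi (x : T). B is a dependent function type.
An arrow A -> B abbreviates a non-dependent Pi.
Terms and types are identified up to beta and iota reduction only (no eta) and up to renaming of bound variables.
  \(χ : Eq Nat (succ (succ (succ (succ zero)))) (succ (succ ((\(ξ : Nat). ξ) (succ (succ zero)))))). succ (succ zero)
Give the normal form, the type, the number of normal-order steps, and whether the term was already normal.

resulting normal form:
  \(χ : Eq Nat (succ (succ (succ (succ zero)))) (succ (succ (succ (succ zero))))). succ (succ zero)
inferred type:
  Eq Nat (succ (succ (succ (succ zero)))) (succ (succ (succ (succ zero)))) -> Nat
reduction steps (normal order): 1
started in normal form: no
first contracted redex: a beta-redex


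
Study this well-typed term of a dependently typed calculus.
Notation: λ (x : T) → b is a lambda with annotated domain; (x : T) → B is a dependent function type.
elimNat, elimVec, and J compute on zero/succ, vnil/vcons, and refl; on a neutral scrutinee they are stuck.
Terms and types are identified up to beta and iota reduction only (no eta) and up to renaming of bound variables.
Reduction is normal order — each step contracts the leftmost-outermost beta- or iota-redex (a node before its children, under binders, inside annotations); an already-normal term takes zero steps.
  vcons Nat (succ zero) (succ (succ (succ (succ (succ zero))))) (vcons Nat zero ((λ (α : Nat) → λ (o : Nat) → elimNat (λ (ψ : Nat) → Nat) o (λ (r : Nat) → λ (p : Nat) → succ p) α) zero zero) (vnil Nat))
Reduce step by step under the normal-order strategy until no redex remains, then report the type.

reduction (normal order):
  vcons Nat (succ zero) (succ (succ (succ (succ (succ zero))))) (vcons Nat zero ((λ (α : Nat) → λ (o : Nat) → elimNat (λ (ψ : Nat) → Nat) o (λ (r : Nat) → λ (p : Nat) → succ p) α) zero zero) (vnil Nat))
  ~> vcons Nat (succ zero) (succ (succ (succ (succ (succ zero))))) (vcons Nat zero ((λ (α : Nat) → elimNat (λ (o : Nat) → Nat) α (λ (ψ : Nat) → λ (r : Nat) → succ r) zero) zero) (vnil Nat))
  ~> vcons Nat (succ zero) (succ (succ (succ (succ (succ zero))))) (vcons Nat zero (elimNat (λ (α : Nat) → Nat) zero (λ (o : Nat) → λ (ψ : Nat) → succ ψ) zero) (vnil Nat))
  ~> vcons Nat (succ zero) (succ (succ (succ (succ (succ zero))))) (vcons Nat zero zero (vnil Nat))
inferred type:
  Vec Nat (succ (succ zero))


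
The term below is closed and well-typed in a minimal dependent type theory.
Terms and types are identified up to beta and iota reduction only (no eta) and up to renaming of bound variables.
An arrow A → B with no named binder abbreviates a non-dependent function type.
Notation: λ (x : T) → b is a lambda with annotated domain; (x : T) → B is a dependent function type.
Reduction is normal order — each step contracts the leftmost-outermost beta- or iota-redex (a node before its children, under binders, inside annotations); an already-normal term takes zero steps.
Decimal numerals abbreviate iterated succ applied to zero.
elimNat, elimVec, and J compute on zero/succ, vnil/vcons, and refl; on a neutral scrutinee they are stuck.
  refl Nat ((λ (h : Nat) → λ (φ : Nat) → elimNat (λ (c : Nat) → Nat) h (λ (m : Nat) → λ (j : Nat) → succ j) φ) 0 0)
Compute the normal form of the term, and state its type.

normal form:
  refl Nat 0
type:
  Eq Nat 0 0
observation: the leftmost-outermost redex is a beta-redex, and normalization takes 3 steps.


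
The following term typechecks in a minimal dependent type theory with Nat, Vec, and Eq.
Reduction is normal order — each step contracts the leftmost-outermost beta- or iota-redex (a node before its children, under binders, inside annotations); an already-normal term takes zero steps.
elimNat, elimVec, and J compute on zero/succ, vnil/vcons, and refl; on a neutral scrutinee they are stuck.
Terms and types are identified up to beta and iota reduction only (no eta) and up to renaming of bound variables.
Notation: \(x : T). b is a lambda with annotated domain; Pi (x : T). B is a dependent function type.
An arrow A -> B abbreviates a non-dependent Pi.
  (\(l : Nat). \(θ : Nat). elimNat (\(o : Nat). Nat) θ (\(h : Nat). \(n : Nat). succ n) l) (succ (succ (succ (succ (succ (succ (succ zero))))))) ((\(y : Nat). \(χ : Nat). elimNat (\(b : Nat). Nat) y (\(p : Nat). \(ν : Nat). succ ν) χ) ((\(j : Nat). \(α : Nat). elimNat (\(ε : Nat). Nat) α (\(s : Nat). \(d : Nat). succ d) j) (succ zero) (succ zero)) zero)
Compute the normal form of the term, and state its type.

reduced normal form:
  succ (succ (succ (succ (succ (succ (succ (succ (succ zero))))))))
inferred type:
  Nat


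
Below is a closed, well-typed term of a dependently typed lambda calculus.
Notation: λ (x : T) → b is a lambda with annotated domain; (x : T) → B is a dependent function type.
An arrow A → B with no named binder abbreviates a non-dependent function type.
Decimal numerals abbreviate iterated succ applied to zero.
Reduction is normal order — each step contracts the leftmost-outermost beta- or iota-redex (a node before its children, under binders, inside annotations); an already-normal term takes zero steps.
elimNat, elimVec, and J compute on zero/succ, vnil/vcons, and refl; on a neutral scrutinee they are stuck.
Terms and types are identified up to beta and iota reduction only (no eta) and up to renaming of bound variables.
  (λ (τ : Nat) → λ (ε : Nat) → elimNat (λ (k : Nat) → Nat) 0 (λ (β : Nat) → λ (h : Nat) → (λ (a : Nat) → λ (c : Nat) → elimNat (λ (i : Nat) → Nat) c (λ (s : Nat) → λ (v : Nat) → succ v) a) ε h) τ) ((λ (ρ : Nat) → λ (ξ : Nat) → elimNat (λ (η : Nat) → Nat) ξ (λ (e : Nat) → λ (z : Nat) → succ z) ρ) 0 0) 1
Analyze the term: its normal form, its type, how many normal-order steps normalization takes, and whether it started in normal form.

normal form:
  0
the term's type:
  Nat
reduction steps (normal order): 12
term was already normal: no
first contracted redex: a beta-redex


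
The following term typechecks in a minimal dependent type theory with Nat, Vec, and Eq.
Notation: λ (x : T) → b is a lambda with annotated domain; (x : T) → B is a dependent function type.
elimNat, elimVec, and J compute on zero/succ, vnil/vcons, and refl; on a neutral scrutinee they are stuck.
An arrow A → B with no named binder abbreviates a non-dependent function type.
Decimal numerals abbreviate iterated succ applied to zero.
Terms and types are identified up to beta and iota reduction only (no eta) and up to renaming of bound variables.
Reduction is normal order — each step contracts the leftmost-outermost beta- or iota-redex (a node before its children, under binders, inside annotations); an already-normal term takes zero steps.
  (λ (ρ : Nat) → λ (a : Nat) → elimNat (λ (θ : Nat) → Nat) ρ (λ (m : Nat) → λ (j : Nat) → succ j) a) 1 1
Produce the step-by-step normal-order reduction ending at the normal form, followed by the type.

normal-order reduction:
  (λ (ρ : Nat) → λ (a : Nat) → elimNat (λ (θ : Nat) → Nat) ρ (λ (m : Nat) → λ (j : Nat) → succ j) a) 1 1
  ~> (λ (ρ : Nat) → elimNat (λ (a : Nat) → Nat) 1 (λ (θ : Nat) → λ (m : Nat) → succ m) ρ) 1
  ~> elimNat (λ (ρ : Nat) → Nat) 1 (λ (a : Nat) → λ (θ : Nat) → succ θ) 1
  ~> (λ (ρ : Nat) → λ (a : Nat) → succ a) 0 (elimNat (λ (θ : Nat) → Nat) 1 (λ (m : Nat) → λ (j : Nat) → succ j) 0)
  ~> (λ (ρ : Nat) → succ ρ) (elimNat (λ (a : Nat) → Nat) 1 (λ (θ : Nat) → λ (m : Nat) → succ m) 0)
  ~> succ (elimNat (λ (ρ : Nat) → Nat) 1 (λ (a : Nat) → λ (θ : Nat) → succ θ) 0)
  ~> 2
inferred type:
  Nat


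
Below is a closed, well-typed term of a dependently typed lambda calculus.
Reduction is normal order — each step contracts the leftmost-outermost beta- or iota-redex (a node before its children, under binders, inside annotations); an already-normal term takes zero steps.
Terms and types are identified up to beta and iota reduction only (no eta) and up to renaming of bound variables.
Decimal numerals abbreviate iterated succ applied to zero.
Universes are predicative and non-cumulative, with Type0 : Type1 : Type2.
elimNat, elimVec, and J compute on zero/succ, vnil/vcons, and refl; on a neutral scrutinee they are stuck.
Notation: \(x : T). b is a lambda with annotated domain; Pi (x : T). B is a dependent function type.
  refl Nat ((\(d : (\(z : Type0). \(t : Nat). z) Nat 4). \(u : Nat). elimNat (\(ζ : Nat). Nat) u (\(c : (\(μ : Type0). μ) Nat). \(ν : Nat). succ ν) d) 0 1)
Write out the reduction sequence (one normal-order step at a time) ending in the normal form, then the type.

normal-order reduction:
  refl Nat ((\(d : (\(z : Type0). \(t : Nat). z) Nat 4). \(u : Nat). elimNat (\(ζ : Nat). Nat) u (\(c : (\(μ : Type0). μ) Nat). \(ν : Nat). succ ν) d) 0 1)
  ~> refl Nat ((\(d : Nat). elimNat (\(z : Nat). Nat) d (\(t : (\(u : Type0). u) Nat). \(ζ : Nat). succ ζ) 0) 1)
  ~> refl Nat (elimNat (\(d : Nat). Nat) 1 (\(z : (\(t : Type0). t) Nat). \(u : Nat). succ u) 0)
  ~> refl Nat 1
type:
  Eq Nat 1 1


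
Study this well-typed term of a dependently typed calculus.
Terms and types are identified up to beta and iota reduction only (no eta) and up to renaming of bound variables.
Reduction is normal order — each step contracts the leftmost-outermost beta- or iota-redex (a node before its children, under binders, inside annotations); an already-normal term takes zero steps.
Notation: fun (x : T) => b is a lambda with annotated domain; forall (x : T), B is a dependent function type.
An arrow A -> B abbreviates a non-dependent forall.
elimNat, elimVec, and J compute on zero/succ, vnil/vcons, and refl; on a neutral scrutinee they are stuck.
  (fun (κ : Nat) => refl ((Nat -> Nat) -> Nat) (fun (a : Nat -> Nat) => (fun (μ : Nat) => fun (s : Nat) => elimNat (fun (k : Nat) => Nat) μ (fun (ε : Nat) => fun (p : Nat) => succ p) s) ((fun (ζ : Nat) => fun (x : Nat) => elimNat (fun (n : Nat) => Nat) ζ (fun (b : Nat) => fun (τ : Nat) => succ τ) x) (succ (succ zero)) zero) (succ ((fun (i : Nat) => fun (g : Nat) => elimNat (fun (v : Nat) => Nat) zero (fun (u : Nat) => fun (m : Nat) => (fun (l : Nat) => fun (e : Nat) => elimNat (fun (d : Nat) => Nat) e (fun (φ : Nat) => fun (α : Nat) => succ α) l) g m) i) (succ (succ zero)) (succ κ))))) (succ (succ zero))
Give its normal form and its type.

normal form:
  refl ((Nat -> Nat) -> Nat) (fun (κ : Nat -> Nat) => succ (succ (succ (succ (succ (succ (succ (succ (succ zero)))))))))
inferred type:
  Eq ((Nat -> Nat) -> Nat) (fun (κ : Nat -> Nat) => succ (succ (succ (succ (succ (succ (succ (succ (succ zero))))))))) (fun (a : Nat -> Nat) => succ (succ (succ (succ (succ (succ (succ (succ (succ zero)))))))))


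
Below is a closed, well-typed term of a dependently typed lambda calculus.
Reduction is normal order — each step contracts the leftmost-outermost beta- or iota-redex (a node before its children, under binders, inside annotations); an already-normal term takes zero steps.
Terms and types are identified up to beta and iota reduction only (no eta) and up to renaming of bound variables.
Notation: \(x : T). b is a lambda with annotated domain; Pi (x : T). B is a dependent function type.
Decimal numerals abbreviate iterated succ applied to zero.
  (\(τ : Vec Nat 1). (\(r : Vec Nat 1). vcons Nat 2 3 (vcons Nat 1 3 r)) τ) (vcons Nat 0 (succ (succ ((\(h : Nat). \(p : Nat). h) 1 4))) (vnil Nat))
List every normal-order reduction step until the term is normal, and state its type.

normal-order reduction:
  (\(τ : Vec Nat 1). (\(r : Vec Nat 1). vcons Nat 2 3 (vcons Nat 1 3 r)) τ) (vcons Nat 0 (succ (succ ((\(h : Nat). \(p : Nat). h) 1 4))) (vnil Nat))
  ~> (\(τ : Vec Nat 1). vcons Nat 2 3 (vcons Nat 1 3 τ)) (vcons Nat 0 (succ (succ ((\(r : Nat). \(h : Nat). r) 1 4))) (vnil Nat))
  ~> vcons Nat 2 3 (vcons Nat 1 3 (vcons Nat 0 (succ (succ ((\(τ : Nat). \(r : Nat). τ) 1 4))) (vnil Nat)))
  ~> vcons Nat 2 3 (vcons Nat 1 3 (vcons Nat 0 (succ (succ ((\(τ : Nat). 1) 4))) (vnil Nat)))
  ~> vcons Nat 2 3 (vcons Nat 1 3 (vcons Nat 0 3 (vnil Nat)))
the term's type:
  Vec Nat 3


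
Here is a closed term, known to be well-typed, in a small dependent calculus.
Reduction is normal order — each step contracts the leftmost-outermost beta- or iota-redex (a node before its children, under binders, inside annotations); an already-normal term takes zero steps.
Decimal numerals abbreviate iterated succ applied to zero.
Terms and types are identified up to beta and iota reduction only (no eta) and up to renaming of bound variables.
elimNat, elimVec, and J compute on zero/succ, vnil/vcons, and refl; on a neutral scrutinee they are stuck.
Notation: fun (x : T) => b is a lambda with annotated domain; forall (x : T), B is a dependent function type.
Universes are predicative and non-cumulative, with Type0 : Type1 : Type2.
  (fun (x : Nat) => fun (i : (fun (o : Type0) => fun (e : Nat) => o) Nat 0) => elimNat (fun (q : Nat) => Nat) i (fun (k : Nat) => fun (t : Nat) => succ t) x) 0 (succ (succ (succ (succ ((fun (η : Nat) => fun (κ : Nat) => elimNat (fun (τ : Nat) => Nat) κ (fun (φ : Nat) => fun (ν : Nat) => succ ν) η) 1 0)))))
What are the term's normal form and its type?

resulting normal form:
  5
type:
  Nat
observation: contracting a beta-redex first, the term normalizes in 9 steps.


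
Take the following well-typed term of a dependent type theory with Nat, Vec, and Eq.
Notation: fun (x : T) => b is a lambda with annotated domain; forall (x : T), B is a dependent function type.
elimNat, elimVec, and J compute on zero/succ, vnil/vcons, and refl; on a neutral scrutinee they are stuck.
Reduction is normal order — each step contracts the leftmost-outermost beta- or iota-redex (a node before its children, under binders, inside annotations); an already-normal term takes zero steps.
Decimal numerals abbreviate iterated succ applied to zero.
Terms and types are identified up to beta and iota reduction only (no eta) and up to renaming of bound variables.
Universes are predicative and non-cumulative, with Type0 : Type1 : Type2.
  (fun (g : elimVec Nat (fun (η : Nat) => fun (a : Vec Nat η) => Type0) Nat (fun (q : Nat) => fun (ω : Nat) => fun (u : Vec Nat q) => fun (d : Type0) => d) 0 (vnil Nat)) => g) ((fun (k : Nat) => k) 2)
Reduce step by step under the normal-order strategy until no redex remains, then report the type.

normal-order reduction:
  (fun (g : elimVec Nat (fun (η : Nat) => fun (a : Vec Nat η) => Type0) Nat (fun (q : Nat) => fun (ω : Nat) => fun (u : Vec Nat q) => fun (d : Type0) => d) 0 (vnil Nat)) => g) ((fun (k : Nat) => k) 2)
  ~> (fun (g : Nat) => g) 2
  ~> 2
the term's type:
  Nat


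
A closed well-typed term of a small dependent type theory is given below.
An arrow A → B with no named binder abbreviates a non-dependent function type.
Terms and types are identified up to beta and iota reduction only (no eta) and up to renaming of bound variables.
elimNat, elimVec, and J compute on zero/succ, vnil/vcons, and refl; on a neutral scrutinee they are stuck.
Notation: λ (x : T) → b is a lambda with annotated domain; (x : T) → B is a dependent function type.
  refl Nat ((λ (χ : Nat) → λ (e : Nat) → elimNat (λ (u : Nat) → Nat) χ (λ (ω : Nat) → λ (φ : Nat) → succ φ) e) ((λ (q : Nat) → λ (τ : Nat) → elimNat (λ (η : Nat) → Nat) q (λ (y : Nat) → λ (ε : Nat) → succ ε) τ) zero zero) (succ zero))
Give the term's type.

type:
  Eq Nat (succ zero) (succ zero)


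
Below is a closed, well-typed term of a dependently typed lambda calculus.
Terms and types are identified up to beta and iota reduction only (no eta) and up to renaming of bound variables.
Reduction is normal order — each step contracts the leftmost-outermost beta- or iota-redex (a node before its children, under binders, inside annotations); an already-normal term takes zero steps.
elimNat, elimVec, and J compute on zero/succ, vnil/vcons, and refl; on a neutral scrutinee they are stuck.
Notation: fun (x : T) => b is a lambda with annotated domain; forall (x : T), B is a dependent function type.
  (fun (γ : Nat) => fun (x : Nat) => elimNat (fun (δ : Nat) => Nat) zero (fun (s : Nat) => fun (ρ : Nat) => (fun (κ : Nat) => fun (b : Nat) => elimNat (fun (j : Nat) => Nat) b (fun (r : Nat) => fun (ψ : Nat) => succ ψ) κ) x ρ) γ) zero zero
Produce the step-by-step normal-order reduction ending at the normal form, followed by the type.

normal-order reduction:
  (fun (γ : Nat) => fun (x : Nat) => elimNat (fun (δ : Nat) => Nat) zero (fun (s : Nat) => fun (ρ : Nat) => (fun (κ : Nat) => fun (b : Nat) => elimNat (fun (j : Nat) => Nat) b (fun (r : Nat) => fun (ψ : Nat) => succ ψ) κ) x ρ) γ) zero zero
  ~> (fun (γ : Nat) => elimNat (fun (x : Nat) => Nat) zero (fun (δ : Nat) => fun (s : Nat) => (fun (ρ : Nat) => fun (κ : Nat) => elimNat (fun (b : Nat) => Nat) κ (fun (j : Nat) => fun (r : Nat) => succ r) ρ) γ s) zero) zero
  ~> elimNat (fun (γ : Nat) => Nat) zero (fun (x : Nat) => fun (δ : Nat) => (fun (s : Nat) => fun (ρ : Nat) => elimNat (fun (κ : Nat) => Nat) ρ (fun (b : Nat) => fun (j : Nat) => succ j) s) zero δ) zero
  ~> zero
the term's type:
  Nat


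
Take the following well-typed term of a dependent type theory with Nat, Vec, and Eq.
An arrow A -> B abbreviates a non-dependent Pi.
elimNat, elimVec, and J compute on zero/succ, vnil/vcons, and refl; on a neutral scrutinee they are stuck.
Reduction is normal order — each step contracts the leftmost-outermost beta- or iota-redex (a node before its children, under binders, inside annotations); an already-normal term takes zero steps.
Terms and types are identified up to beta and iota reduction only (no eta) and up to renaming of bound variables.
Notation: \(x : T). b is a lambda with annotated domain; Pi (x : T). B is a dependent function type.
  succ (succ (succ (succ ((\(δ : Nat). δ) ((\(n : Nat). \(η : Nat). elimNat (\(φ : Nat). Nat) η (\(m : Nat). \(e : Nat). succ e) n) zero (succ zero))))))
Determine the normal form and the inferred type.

reduced normal form:
  succ (succ (succ (succ (succ zero))))
the term's type:
  Nat


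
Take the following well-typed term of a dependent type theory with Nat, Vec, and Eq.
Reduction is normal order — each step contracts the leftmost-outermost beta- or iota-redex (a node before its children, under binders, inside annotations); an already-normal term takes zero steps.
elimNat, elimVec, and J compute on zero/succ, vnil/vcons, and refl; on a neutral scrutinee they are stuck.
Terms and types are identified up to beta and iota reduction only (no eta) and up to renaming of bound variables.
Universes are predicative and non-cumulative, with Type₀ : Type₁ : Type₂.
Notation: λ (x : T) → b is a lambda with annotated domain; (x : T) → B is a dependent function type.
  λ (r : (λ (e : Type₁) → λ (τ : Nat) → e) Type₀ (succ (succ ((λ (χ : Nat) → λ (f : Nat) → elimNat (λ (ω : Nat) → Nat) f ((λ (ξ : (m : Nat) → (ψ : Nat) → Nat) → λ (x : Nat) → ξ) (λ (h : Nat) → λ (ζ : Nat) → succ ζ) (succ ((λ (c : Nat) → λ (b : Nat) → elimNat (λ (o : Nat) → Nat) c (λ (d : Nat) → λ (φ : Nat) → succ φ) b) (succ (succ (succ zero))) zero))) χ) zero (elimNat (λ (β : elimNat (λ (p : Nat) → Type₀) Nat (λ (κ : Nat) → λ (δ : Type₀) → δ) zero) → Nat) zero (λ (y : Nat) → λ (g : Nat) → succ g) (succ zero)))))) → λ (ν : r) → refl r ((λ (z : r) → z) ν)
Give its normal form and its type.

reduced normal form:
  λ (r : Type₀) → λ (e : r) → refl r e
type:
  (r : Type₀) → (e : r) → Eq r e e
observation: normalization takes exactly 3 steps under the normal-order strategy.


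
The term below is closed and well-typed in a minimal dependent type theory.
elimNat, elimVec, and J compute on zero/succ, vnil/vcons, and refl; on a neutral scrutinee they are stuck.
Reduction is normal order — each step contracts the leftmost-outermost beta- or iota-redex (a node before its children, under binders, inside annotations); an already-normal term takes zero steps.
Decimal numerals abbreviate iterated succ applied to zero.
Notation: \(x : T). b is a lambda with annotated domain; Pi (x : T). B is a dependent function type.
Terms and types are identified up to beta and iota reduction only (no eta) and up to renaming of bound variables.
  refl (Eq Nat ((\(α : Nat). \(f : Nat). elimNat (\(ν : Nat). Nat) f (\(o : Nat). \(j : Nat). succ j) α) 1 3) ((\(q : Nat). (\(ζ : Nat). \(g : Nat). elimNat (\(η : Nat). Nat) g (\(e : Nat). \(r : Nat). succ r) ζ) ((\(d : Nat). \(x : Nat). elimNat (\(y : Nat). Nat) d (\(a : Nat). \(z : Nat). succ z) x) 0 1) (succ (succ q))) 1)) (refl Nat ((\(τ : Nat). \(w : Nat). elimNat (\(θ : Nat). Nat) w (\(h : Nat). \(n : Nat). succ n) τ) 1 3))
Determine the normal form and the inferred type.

resulting normal form:
  refl (Eq Nat 4 4) (refl Nat 4)
the term's type:
  Eq (Eq Nat 4 4) (refl Nat 4) (refl Nat 4)
observation: 25 normal-order steps normalize the term, beginning with a beta-redex.
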